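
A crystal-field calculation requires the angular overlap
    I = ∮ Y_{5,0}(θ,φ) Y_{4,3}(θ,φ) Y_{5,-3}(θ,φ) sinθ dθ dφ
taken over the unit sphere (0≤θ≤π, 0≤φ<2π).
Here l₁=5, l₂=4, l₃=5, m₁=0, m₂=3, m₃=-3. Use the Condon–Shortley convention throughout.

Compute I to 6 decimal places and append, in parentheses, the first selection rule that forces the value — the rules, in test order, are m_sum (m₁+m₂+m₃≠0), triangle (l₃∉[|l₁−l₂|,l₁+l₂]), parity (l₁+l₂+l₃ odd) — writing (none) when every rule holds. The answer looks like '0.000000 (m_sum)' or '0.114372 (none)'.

Rules hold: Σm=0, L=14 even, 1≤5≤9.
N = 11·9·11 = 1089
Δ = 4!·6!·4!/15! = 1/3153150
Racah Σ t=0..4: t=0:+1/69120 t=1:−1/1728 t=2:+1/576 t=3:−1/1728 t=4:+1/69120 = 7/11520
⇒ 3j(5 4 5; 0 0 0)² = 2/143, sgn -1
Racah Σ t=3..4: t=3:−1/6912 t=4:+1/17280 = -1/11520
⇒ 3j(5 4 5; 0 3 -3)² = 2/143, sgn -1
4πI² = N·(3j₀)²·(3jₘ)² = 36/169
I = +1·√(0.213018/4π) = 0.13019760
No selection rule forces the value: the integral is nonzero (none).

0.130198 (none)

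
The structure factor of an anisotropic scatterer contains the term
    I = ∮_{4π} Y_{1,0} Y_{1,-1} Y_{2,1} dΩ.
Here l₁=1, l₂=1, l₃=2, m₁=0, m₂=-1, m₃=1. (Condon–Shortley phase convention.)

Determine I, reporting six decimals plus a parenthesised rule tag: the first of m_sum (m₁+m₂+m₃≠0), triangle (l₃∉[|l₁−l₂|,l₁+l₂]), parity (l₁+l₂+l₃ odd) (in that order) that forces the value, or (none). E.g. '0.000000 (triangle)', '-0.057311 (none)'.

m-sum 0 ✓  L=4 even ✓  0≤2≤2 ✓
Π(2lᵢ+1) = 3×3×5 = 45
triangle coeff Δ(1,1,2) = 1/30
Σ_t [0,0]: t=0:+1/1 = 1/1
(3j)²=2/15 [(1 1 2; 0 0 0)], sign=+1
Σ_t [0,0]: t=0:+1/2 = 1/2
(3j)²=1/10 [(1 1 2; 0 -1 1)], sign=-1
⇒ 4πI² = 3/5
I = (-1)√(3/5/(4π)) = -0.21850969
No selection rule forces the value: the integral is nonzero (none).

-0.218510 (none)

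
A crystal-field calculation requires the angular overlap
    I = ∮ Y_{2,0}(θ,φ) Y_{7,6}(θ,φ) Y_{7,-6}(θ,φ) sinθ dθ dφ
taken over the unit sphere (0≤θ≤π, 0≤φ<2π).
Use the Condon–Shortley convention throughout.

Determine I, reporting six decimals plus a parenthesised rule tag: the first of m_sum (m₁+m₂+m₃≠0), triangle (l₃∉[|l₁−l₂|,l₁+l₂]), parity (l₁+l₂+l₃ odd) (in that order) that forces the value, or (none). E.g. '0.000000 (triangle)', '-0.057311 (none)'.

-0.148420 (none)

m-sum 0 ✓  L=16 even ✓  5≤7≤9 ✓
Π(2lᵢ+1) = 5×15×15 = 1125
triangle coeff Δ(2,7,7) = 1/185640
Σ_t [0,2]: t=0:+1/2419200 t=1:−1/518400 t=2:+1/2419200 = -1/907200
(3j)²=56/3315 [(2 7 7; 0 0 0)], sign=+1
Σ_t [1,2]: t=1:−1/479001600 t=2:+1/159667200 = 1/239500800
(3j)²=26/1785 [(2 7 7; 0 6 -6)], sign=-1
⇒ 4πI² = 80/289
I = (-1)√(80/289/(4π)) = -0.14841956
No selection rule forces the value: the integral is nonzero (none).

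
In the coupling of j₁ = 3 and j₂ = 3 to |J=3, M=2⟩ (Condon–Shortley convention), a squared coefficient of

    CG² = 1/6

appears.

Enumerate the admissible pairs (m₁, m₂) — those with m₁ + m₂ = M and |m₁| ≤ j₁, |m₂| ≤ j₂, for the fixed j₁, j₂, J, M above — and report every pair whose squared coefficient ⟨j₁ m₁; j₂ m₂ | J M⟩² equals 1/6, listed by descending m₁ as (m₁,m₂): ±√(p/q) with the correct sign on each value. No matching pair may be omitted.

Admissible pairs with m₁+m₂ = M = 2: (-1,3), (0,2), (1,1), (2,0), (3,-1)
  (m₁,m₂)=(3,-1): CG² = 1/3, CG = +√(1/3)
  (m₁,m₂)=(2,0): CG² = 1/6, CG = −√(1/6)   ← matches the target
  (m₁,m₂)=(1,1): CG² = 0/1, CG = 0
  (m₁,m₂)=(0,2): CG² = 1/6, CG = +√(1/6)   ← matches the target
  (m₁,m₂)=(-1,3): CG² = 1/3, CG = −√(1/3)
Pairs with CG² = 1/6: (2,0): −√(1/6); (0,2): +√(1/6)

(2,0): −√(1/6); (0,2): +√(1/6)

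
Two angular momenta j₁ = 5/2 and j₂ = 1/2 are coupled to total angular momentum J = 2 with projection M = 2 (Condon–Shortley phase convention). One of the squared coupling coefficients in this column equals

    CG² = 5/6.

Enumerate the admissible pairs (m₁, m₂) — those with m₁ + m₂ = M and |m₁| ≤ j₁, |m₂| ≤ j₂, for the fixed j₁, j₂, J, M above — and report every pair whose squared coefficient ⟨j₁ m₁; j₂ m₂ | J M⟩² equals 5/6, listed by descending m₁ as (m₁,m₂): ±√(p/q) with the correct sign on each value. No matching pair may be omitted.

(5/2,-1/2): +√(5/6)

Admissible pairs with m₁+m₂ = M = 2: (3/2,1/2), (5/2,-1/2)
  (m₁,m₂)=(5/2,-1/2): CG² = 5/6, CG = +√(5/6)   ← matches the target
  (m₁,m₂)=(3/2,1/2): CG² = 1/6, CG = −√(1/6)
Pairs with CG² = 5/6: (5/2,-1/2): +√(5/6)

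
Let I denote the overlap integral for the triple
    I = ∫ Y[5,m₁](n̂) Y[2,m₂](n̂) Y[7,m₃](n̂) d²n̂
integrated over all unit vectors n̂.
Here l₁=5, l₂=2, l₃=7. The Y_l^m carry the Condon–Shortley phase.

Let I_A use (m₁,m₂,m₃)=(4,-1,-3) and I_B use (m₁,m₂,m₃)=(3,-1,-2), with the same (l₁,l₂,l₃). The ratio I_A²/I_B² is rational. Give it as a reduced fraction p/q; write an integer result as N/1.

l's match ⇒ only the (l;m) 3-j factors differ between A and B.
A: triangle coeff Δ(5,2,7) = 1/15015; Σ_t [0,0]: t=0:+1/2177280 = 1/2177280; (3j)²=8/3003 [(5 2 7; 4 -1 -3)], sign=+1
B: triangle coeff Δ(5,2,7) = 1/15015; Σ_t [0,0]: t=0:+1/483840 = 1/483840; (3j)²=6/1001 [(5 2 7; 3 -1 -2)], sign=-1
I_A²/I_B² = (8/3003)/(6/1001) = 4/9

4/9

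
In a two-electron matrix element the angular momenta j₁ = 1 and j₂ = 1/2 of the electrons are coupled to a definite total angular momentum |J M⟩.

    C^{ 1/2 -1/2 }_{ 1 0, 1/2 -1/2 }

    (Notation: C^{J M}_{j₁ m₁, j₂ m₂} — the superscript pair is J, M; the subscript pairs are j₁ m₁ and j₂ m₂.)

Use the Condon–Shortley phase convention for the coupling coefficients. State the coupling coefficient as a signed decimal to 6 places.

+√(1/3) = +0.577350

√[2·1!1!0!/3! · 1!1!0!1!0!1!] = √(1/3)
  +(−1)^0/∏(0,1,1,0,0,0)! = 1  (running 1)
⟨..|..⟩ = √(1/3)·(1) = +0.577350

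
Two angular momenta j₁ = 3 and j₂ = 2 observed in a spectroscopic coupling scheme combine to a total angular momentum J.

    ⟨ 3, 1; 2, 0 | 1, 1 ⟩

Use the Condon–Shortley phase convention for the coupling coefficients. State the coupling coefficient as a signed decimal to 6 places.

+√(6/35) ≈ +0.414039

√[3·4!2!0!/7! · 4!2!2!2!2!0!] = √(384/35)
  +(−1)^2/∏(2,2,0,0,2,0)! = 1/8  (running 1/8)
⟨..|..⟩ = √(384/35)·(1/8) = +0.414039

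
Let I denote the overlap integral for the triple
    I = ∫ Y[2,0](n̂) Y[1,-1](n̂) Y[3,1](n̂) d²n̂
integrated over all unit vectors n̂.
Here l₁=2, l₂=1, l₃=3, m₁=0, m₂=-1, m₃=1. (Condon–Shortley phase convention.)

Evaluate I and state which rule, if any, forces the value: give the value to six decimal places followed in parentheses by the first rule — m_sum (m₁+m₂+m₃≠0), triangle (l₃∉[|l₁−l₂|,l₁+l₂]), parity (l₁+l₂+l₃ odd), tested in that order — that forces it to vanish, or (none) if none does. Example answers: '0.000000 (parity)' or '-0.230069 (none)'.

Checks pass: Σm=0; 6 even; l₃=3∈[1,3].
(2·2+1)(2·1+1)(2·3+1) = 105
Δ: 0! 4! 2! / 7! → 1/105
sum: t=0:+1/4 = 1/4
3j²(2 1 3; 0 0 0) = Δ·Π!·Σ² = 3/35  (sign -1)
sum: t=0:+1/8 = 1/8
3j²(2 1 3; 0 -1 1) = Δ·Π!·Σ² = 2/35  (sign +1)
combine: 4πI² = 105·3/35·2/35 = 18/35
take √, sign -1: I = -0.20230066
No selection rule forces the value: the integral is nonzero (none).

-0.202301 (none)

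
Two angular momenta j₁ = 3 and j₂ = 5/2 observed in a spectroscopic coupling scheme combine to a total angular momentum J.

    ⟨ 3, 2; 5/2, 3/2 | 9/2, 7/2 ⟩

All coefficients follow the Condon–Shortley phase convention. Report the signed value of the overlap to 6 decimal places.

+√(1/99) = +0.100504

triangle: 1!*5!*4!/11! = 2880/39916800
(j±m)!: 5!*1!*4!*1!*8!*1! = 116121600
prefactor² = (2J+1)*Δ*N² = 921600/11
  k=0: +1/(0!*1!*1!*4!*4!*0!) = 1/576
  k=1: −1/(1!*0!*0!*3!*5!*1!) = -1/720
Σ = 1/2880  ⇒  CG² = 921600/11*(1/2880)² = 1/99
CG = +√(1/99) = +0.100504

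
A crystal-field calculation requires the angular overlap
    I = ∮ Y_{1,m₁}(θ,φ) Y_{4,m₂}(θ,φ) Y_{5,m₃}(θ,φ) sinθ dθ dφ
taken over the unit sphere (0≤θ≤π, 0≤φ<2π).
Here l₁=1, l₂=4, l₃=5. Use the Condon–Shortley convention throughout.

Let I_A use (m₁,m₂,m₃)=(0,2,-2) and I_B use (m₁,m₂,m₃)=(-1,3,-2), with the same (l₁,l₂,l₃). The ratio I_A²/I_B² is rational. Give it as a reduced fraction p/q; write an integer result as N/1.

7/1

Same 1,4,5: normalisation and zero-m 3j drop out of the ratio.
A: Δ: 0! 2! 8! / 11! → 1/495; sum: t=0:+1/1440 = 1/1440; 3j²(1 4 5; 0 2 -2) = Δ·Π!·Σ² = 7/165  (sign -1)
B: Δ: 0! 2! 8! / 11! → 1/495; sum: t=0:+1/10080 = 1/10080; 3j²(1 4 5; -1 3 -2) = Δ·Π!·Σ² = 1/165  (sign -1)
I_A²/I_B² = (7/165)/(1/165) = 7/1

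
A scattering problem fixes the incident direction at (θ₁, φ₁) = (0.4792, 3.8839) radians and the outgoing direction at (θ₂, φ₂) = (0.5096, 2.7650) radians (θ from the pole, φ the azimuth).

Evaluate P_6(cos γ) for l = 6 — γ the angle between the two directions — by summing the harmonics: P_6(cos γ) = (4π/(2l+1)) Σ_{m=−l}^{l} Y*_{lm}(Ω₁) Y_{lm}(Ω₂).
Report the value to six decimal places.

-0.355699

Expand P_6 via completeness: Σ_{m} conj(Y_{6,m}) at Ω₁ times Y_{6,m} at Ω₂ —
  [-6]  conj(Y_{6,-6})(Ω₁) = (-0.001187, -0.004487) ; Y_{6,-6}(Ω₂) = (-0.004138, 0.005026) ; Δ = (0.000027, 0.000013)
  [-5]  conj(Y_{6,-5})(Ω₁) = (0.026051, 0.016696) ; Y_{6,-5}(Ω₂) = (0.012395, -0.038408) ; Δ = (0.000964, -0.000794)
  [-4]  conj(Y_{6,-4})(Ω₁) = (-0.121703, 0.021187) ; Y_{6,-4}(Ω₂) = (0.009603, 0.148853) ; Δ = (-0.004323, -0.017912)
  [-3]  conj(Y_{6,-3})(Ω₁) = (0.195679, -0.254157) ; Y_{6,-3}(Ω₂) = (-0.151662, -0.321301) ; Δ = (-0.111338, -0.024326)
  [-2]  conj(Y_{6,-2})(Ω₁) = (0.043430, 0.502683) ; Y_{6,-2}(Ω₂) = (0.364477, 0.341721) ; Δ = (-0.155948, 0.198057)
  [-1]  conj(Y_{6,-1})(Ω₁) = (-0.228333, -0.209456) ; Y_{6,-1}(Ω₂) = (-0.212369, -0.083985) ; Δ = (0.030900, 0.063659)
  [+0]  conj(Y_{6,0})(Ω₁) = (-0.308363, -0.000000) ; Y_{6,0}(Ω₂) = (-0.361460, 0.000000) ; Δ = (0.111461, 0.000000)
  [+1]  conj(Y_{6,1})(Ω₁) = (0.228333, -0.209456) ; Y_{6,1}(Ω₂) = (0.212369, -0.083985) ; Δ = (0.030900, -0.063659)
  [+2]  conj(Y_{6,2})(Ω₁) = (0.043430, -0.502683) ; Y_{6,2}(Ω₂) = (0.364477, -0.341721) ; Δ = (-0.155948, -0.198057)
  [+3]  conj(Y_{6,3})(Ω₁) = (-0.195679, -0.254157) ; Y_{6,3}(Ω₂) = (0.151662, -0.321301) ; Δ = (-0.111338, 0.024326)
  [+4]  conj(Y_{6,4})(Ω₁) = (-0.121703, -0.021187) ; Y_{6,4}(Ω₂) = (0.009603, -0.148853) ; Δ = (-0.004323, 0.017912)
  [+5]  conj(Y_{6,5})(Ω₁) = (-0.026051, 0.016696) ; Y_{6,5}(Ω₂) = (-0.012395, -0.038408) ; Δ = (0.000964, 0.000794)
  [+6]  conj(Y_{6,6})(Ω₁) = (-0.001187, 0.004487) ; Y_{6,6}(Ω₂) = (-0.004138, -0.005026) ; Δ = (0.000027, -0.000013)
Σ over m = (-0.367973, 0.000000); ×(4π/13) → (-0.355699, 0.000000). Real part: -0.355699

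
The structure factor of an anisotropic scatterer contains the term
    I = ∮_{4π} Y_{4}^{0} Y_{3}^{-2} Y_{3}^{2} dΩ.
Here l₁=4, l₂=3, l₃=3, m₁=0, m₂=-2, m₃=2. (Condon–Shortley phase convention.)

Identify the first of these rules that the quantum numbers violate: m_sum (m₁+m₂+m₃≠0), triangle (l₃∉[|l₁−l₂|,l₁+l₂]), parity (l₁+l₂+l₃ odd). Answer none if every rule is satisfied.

none

azimuthal sum: 0 − 2 + 2 = 0  ✓
1 ≤ 3 ≤ 7 (triangle on l)  ✓
L = 4 + 3 + 3 = 10 (even)  ✓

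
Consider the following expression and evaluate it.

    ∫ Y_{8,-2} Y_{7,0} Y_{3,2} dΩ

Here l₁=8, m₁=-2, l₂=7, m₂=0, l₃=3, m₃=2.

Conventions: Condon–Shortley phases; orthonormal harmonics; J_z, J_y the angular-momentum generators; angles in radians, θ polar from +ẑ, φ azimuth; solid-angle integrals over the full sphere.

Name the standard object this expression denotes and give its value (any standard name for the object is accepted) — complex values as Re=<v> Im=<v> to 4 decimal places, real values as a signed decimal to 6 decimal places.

This is a Gaunt coefficient — the integral of a triple product of spherical harmonics over the sphere.
Checks pass: Σm=0; 18 even; l₃=3∈[1,15].
(2·8+1)(2·7+1)(2·3+1) = 1785
Δ: 12! 4! 2! / 19! → 1/5290740
sum: t=5:−1/7257600 t=6:+1/2073600 t=7:−1/7257600 = 1/4838400
3j²(8 7 3; 0 0 0) = Δ·Π!·Σ² = 252/20995  (sign -1)
sum: t=6:+1/12441600 t=7:−1/7257600 = -1/17418240
3j²(8 7 3; -2 0 2) = Δ·Π!·Σ² = 125/25194  (sign +1)
combine: 4πI² = 1785·252/20995·125/25194 = 110250/1037153
take √, sign -1: I = -0.09197355

Gaunt coefficient, -0.091974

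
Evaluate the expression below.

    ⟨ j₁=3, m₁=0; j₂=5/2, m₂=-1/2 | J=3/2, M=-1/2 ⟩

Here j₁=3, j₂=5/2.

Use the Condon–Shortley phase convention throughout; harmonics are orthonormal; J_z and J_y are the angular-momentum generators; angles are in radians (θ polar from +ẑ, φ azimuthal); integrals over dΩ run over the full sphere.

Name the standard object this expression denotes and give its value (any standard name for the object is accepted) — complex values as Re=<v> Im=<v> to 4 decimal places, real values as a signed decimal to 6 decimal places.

Clebsch–Gordan coefficient, +√(4/35) ≈ +0.338062

This is a Clebsch–Gordan (vector-coupling) coefficient.
√[4·4!2!1!/8! · 3!3!2!3!1!2!] = √(144/35)
  +(−1)^1/∏(1,3,2,1,0,0)! = -1/12  (running -1/12)
  +(−1)^2/∏(2,2,1,0,1,1)! = 1/4  (running 1/6)
⟨..|..⟩ = √(144/35)·(1/6) = +0.338062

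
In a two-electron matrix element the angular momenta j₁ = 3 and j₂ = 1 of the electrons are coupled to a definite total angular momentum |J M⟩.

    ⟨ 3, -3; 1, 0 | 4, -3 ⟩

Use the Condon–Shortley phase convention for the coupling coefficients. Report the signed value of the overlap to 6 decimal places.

+0.500000

triangle: 0!·6!·2!/9! = 1440/362880
(j±m)!: 0!·6!·1!·1!·1!·7! = 3628800
prefactor² = (2J+1)·Δ·N² = 129600
  k=0: +1/(0!·0!·6!·1!·0!·1!) = 1/720
Σ = 1/720  ⇒  CG² = 129600·(1/720)² = 1/4
CG = +√(1/4) = +0.500000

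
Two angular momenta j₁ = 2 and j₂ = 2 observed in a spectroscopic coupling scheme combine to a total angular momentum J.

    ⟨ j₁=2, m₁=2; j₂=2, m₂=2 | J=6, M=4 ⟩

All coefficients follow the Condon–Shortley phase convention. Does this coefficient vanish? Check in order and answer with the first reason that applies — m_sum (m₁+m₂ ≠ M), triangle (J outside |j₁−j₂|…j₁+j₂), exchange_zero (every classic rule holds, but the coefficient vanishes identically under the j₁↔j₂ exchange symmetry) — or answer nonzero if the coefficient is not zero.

triangle

m-sum: m₁+m₂ = 2+2 = 4, M = 4  ✓
triangle: need |j₁−j₂| ≤ J ≤ j₁+j₂, i.e. J ∈ [0, 4]; J = 6 is outside ✗ ⇒ coefficient is 0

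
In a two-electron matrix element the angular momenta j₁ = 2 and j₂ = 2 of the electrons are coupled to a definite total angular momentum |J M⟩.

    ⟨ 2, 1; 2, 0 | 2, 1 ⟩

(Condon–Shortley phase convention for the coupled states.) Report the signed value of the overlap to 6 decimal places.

triangle: 2!·2!·2!/7! = 8/5040
(j±m)!: 3!·1!·2!·2!·3!·1! = 144
prefactor² = (2J+1)·Δ·N² = 8/7
  k=0: +1/(0!·2!·1!·2!·1!·0!) = 1/4
  k=1: −1/(1!·1!·0!·1!·2!·1!) = -1/2
Σ = -1/4  ⇒  CG² = 8/7·(-1/4)² = 1/14
CG = −√(1/14) = -0.267261

-0.267261  (= −√(1/14))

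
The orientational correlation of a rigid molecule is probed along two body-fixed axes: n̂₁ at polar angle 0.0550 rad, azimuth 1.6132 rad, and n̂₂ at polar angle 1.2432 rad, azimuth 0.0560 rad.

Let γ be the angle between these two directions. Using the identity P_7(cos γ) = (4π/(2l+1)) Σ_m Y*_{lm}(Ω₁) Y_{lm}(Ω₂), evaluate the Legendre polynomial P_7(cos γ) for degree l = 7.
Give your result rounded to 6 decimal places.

Term-by-term m-sum for l=7 (normalisation 4π/15 = 0.837758):
  term(m=-7) = -0.00000 - 0.00000j   from Y*(Ω₁)=0.00000 - 0.00000j, Y(Ω₂)=0.31522 - 0.13031j
  term(m=-6) = -0.00000 + 0.00000j   from Y*(Ω₁)=-0.00000 - 0.00000j, Y(Ω₂)=0.40947 - 0.14300j
  term(m=-5) = 0.00000 + 0.00000j   from Y*(Ω₁)=-0.00000 + 0.00000j, Y(Ω₂)=0.09283 - 0.02669j
  term(m=-4) = -0.00002 + 0.00000j   from Y*(Ω₁)=0.00007 + 0.00001j, Y(Ω₂)=-0.30604 + 0.06972j
  term(m=-3) = 0.00001 + 0.00031j   from Y*(Ω₁)=0.00018 - 0.00145j, Y(Ω₂)=-0.21298 + 0.03612j
  term(m=-2) = -0.00520 + 0.00014j   from Y*(Ω₁)=-0.02233 - 0.00190j, Y(Ω₂)=0.23070 - 0.02595j
  term(m=-1) = 0.00075 + 0.05521j   from Y*(Ω₁)=-0.00933 + 0.21997j, Y(Ω₂)=0.25042 - 0.01404j
  term(m=+0) = -0.21479 + 0.00000j   from Y*(Ω₁)=1.04676 + 0.00000j, Y(Ω₂)=-0.20519 + 0.00000j
  term(m=+1) = 0.00075 - 0.05521j   from Y*(Ω₁)=0.00933 + 0.21997j, Y(Ω₂)=-0.25042 - 0.01404j
  term(m=+2) = -0.00520 - 0.00014j   from Y*(Ω₁)=-0.02233 + 0.00190j, Y(Ω₂)=0.23070 + 0.02595j
  term(m=+3) = 0.00001 - 0.00031j   from Y*(Ω₁)=-0.00018 - 0.00145j, Y(Ω₂)=0.21298 + 0.03612j
  term(m=+4) = -0.00002 - 0.00000j   from Y*(Ω₁)=0.00007 - 0.00001j, Y(Ω₂)=-0.30604 - 0.06972j
  term(m=+5) = 0.00000 - 0.00000j   from Y*(Ω₁)=0.00000 + 0.00000j, Y(Ω₂)=-0.09283 - 0.02669j
  term(m=+6) = -0.00000 - 0.00000j   from Y*(Ω₁)=-0.00000 + 0.00000j, Y(Ω₂)=0.40947 + 0.14300j
  term(m=+7) = -0.00000 + 0.00000j   from Y*(Ω₁)=-0.00000 - 0.00000j, Y(Ω₂)=-0.31522 - 0.13031j
Σ over m = -0.22371 + 0.00000j; ×(4π/15) → -0.18741 + 0.00000j. Real part: -0.187411

-0.187411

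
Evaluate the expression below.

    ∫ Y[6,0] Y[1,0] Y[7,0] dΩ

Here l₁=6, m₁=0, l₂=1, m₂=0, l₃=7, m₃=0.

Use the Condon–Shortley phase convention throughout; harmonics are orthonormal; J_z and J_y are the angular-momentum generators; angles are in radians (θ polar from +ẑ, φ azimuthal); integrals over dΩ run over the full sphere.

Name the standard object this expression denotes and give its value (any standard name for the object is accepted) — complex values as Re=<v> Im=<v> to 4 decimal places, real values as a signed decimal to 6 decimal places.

This is a Gaunt coefficient — the integral of a triple product of spherical harmonics over the sphere.
Checks pass: Σm=0; 14 even; l₃=7∈[5,7].
(2·6+1)(2·1+1)(2·7+1) = 585
Δ: 0! 12! 2! / 15! → 1/1365
sum: t=0:+1/518400 = 1/518400
3j²(6 1 7; 0 0 0) = Δ·Π!·Σ² = 7/195  (sign -1)
(m-triple is (0,0,0) — same symbol as above.)
combine: 4πI² = 585·7/195·7/195 = 49/65
take √, sign +1: I = 0.24492687

Gaunt coefficient, +0.244927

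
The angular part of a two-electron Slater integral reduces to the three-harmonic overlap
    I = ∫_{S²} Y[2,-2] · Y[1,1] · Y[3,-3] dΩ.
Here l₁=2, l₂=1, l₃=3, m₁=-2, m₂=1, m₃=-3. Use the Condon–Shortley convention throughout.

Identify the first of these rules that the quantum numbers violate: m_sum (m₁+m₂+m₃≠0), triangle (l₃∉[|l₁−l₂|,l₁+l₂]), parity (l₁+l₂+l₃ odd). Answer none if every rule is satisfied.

azimuthal sum: -2 + 1 − 3 = -4  ✗
1 ≤ 3 ≤ 3 (triangle on l)
L = 2 + 1 + 3 = 6 (even)

m_sum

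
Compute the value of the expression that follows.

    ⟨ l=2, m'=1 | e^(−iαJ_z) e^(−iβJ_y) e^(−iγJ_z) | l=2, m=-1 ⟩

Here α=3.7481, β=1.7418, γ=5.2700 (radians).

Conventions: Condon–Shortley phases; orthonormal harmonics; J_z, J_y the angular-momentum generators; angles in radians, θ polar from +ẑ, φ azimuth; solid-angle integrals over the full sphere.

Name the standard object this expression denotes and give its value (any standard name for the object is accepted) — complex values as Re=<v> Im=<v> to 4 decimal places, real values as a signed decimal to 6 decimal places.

This is a Wigner D-matrix element — the rotation-matrix element ⟨l m'| R(α,β,γ) |l m⟩ in the angular-momentum basis.
D^2_{1,-1}(3.7481,1.7418,5.2700) = e^{-i·1·3.7481}·d^2_{1,-1}(1.7418)·e^{-i·-1·5.2700}. Compute d first:
c=cos(1.741800/2)=0.644138, s=sin(1.741800/2)=0.764909; N=√[6·1·1·6]=6.000000
Admissible k: 0..1 (factorial args all ≥0)
  k=0: (−1)^2·6.0000/(2)·0.6441^2·0.7649^2 = +0.728281
  k=1: (−1)^3·6.0000/(6)·0.6441^0·0.7649^4 = -0.342325
d^2_{1,-1}(1.7418) = +0.728281 -0.342325 = +0.385956
Phases: e^{-i·(1)·3.7481}=-0.821644+0.570001i, e^{-i·(-1)·5.2700}=+0.529161-0.848522i ⇒ D=+0.018864+0.385495i

Wigner D-matrix element, Re=0.0189 Im=0.3855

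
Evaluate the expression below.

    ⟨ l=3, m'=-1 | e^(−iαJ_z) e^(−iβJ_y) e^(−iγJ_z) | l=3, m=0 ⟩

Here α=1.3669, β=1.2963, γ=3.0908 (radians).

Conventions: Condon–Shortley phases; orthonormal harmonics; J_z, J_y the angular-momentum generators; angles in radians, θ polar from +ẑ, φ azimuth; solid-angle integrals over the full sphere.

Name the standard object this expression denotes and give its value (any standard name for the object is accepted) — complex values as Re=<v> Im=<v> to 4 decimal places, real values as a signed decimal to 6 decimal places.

Wigner D-matrix element, Re=-0.0534 Im=-0.2582

This is a Wigner D-matrix element — the rotation-matrix element ⟨l m'| R(α,β,γ) |l m⟩ in the angular-momentum basis.
D^3_{-1,0}(1.3669,1.2963,3.0908) = e^{-i·-1·1.3669}·d^3_{-1,0}(1.2963)·e^{-i·0·3.0908}. Compute d first:
With c≡cos(β/2)=0.797202 and s≡sin(β/2)=0.603713, N=[2·24·6·6]^{1/2}=41.569219
k∈{1,2,3} keeps every argument non-negative
  k=1: (−1)^0·41.5692/(12)·0.7972^5·0.6037^1 = +0.673384
  k=2: (−1)^1·41.5692/(4)·0.7972^3·0.6037^3 = -1.158531
  k=3: (−1)^2·41.5692/(12)·0.7972^1·0.6037^5 = +0.221468
d^3_{-1,0}(1.2963) = +0.673384 -1.158531 +0.221468 = -0.263680
Phases: e^{-i·(-1)·1.3669}=+0.202486+0.979285i, e^{-i·(0)·3.0908}=+1.000000+0.000000i ⇒ D=-0.053392-0.258218i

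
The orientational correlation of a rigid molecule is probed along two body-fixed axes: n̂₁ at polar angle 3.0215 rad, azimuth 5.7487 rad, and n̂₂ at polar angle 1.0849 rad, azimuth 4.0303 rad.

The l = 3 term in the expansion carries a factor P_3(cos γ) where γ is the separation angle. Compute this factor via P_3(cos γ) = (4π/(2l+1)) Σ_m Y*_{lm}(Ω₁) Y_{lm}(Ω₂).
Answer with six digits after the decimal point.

0.443696

Summing Y*_{l m}(θ₁,φ₁)·Y_{l m}(θ₂,φ₂) over m ∈ [−3, 3]; prefactor 4π/(2·3+1) = 1.795196:
  m=-3: (-0.000023-0.000717i) × (+0.256474+0.132050i) = +0.000089-0.000187i  (running Σ = +0.000089-0.000187i)
  m=-2: (-0.007005+0.012767i) × (-0.076559-0.365243i) = +0.005200+0.001581i  (running Σ = +0.005288+0.001394i)
  m=-1: (+0.130882-0.077477i) × (-0.016295+0.020065i) = -0.000578+0.003889i  (running Σ = +0.004710+0.005283i)
  m=0: (-0.714389-0.000000i) × (-0.332784+0.000000i) = +0.237737+0.000000i  (running Σ = +0.242448+0.005283i)
  m=1: (-0.130882-0.077477i) × (+0.016295+0.020065i) = -0.000578-0.003889i  (running Σ = +0.241869+0.001394i)
  m=2: (-0.007005-0.012767i) × (-0.076559+0.365243i) = +0.005200-0.001581i  (running Σ = +0.247069-0.000187i)
  m=3: (+0.000023-0.000717i) × (-0.256474+0.132050i) = +0.000089+0.000187i  (running Σ = +0.247158+0.000000i)
Σ over m = +0.247158+0.000000i; ×(4π/7) → +0.443696+0.000000i. Real part: 0.443696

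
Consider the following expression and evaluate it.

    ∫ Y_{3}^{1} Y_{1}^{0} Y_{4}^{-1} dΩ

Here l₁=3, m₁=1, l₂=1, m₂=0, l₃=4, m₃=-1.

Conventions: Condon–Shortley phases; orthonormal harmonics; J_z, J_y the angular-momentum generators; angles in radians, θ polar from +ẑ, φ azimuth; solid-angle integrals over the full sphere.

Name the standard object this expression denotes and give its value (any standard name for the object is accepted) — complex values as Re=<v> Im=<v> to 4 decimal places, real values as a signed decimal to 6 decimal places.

This is a Gaunt coefficient — the integral of a triple product of spherical harmonics over the sphere.
m-sum 0 ✓  L=8 even ✓  2≤4≤4 ✓
Π(2lᵢ+1) = 7×3×9 = 189
triangle coeff Δ(3,1,4) = 1/252
Σ_t [0,0]: t=0:+1/36 = 1/36
(3j)²=4/63 [(3 1 4; 0 0 0)], sign=+1
Σ_t [0,0]: t=0:+1/48 = 1/48
(3j)²=5/84 [(3 1 4; 1 0 -1)], sign=-1
⇒ 4πI² = 5/7
I = (-1)√(5/7/(4π)) = -0.23841361

Gaunt coefficient, -0.238414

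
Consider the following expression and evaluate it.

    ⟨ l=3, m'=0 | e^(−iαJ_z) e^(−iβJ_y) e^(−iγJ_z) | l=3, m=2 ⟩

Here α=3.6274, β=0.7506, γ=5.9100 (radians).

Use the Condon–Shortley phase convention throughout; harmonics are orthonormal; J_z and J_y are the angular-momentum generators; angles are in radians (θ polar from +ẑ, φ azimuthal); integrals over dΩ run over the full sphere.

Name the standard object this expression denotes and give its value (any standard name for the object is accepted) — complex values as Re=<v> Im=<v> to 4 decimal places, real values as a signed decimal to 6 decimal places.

This is a Wigner D-matrix element — the rotation-matrix element ⟨l m'| R(α,β,γ) |l m⟩ in the angular-momentum basis.
First d^3_{0,2}(β=0.7506), then the phase factors e^{-i(0)α} and e^{-i(2)γ}:
With c≡cos(β/2)=0.930398 and s≡sin(β/2)=0.366552, N=[6·6·120·1]^{1/2}=65.726707
k: max(0,(2)−(0))=2 … min(3+(2),3−(0))=3
  k=2: (−1)^0·65.7267/(12)·0.9304^4·0.3666^2 = +0.551449
  k=3: (−1)^1·65.7267/(12)·0.9304^2·0.3666^4 = -0.085593
d^3_{0,2}(0.7506) = +0.551449 -0.085593 = +0.465856
D = (+1.000000+0.000000i)·(+0.465856)·(+0.734158+0.678979i) = +0.342012+0.316306i

Wigner D-matrix element, Re=0.3420 Im=0.3163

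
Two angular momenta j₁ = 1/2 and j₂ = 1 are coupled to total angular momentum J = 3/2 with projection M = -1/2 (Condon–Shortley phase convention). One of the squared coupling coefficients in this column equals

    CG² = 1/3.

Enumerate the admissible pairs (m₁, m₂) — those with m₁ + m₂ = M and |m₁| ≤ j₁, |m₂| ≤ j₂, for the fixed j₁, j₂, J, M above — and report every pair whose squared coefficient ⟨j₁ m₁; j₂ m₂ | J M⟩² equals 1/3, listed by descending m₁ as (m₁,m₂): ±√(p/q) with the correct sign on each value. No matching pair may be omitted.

(1/2,-1): +√(1/3)

Admissible pairs with m₁+m₂ = M = -1/2: (-1/2,0), (1/2,-1)
  (m₁,m₂)=(1/2,-1): CG² = 1/3, CG = +√(1/3)   ← matches the target
  (m₁,m₂)=(-1/2,0): CG² = 2/3, CG = +√(2/3)
Pairs with CG² = 1/3: (1/2,-1): +√(1/3)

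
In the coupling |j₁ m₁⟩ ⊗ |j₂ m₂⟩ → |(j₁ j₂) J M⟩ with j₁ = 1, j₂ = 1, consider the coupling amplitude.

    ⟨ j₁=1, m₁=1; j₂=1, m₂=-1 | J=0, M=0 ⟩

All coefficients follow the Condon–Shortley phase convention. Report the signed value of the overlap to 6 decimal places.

+0.577350

j₁+j₂−J=2  J+j₁−j₂=0  J−j₁+j₂=0  j₁+j₂+J+1=3
(j₁±m₁, j₂±m₂, J±M) = (2,0,0,2,0,0)
P² = 4/3
sum k=0..0:
  [0] +1/2 = 1/2
S = 1/2
C² = P²·S² = 1/3 ; C = +0.577350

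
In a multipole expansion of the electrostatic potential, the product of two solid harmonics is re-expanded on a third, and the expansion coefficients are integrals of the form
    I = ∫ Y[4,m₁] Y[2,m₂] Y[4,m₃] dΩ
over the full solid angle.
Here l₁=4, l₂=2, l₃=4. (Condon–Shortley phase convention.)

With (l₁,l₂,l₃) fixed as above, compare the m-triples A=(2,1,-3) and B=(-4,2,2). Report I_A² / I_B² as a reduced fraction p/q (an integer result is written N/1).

Same 4,2,4: normalisation and zero-m 3j drop out of the ratio.
A: Δ: 2! 6! 2! / 11! → 1/13860; sum: t=1:−1/240 t=2:+1/1440 = -1/288; 3j²(4 2 4; 2 1 -3) = Δ·Π!·Σ² = 5/132  (sign +1)
B: Δ: 2! 6! 2! / 11! → 1/13860; sum: t=2:+1/2880 = 1/2880; 3j²(4 2 4; -4 2 2) = Δ·Π!·Σ² = 2/165  (sign +1)
I_A²/I_B² = (5/132)/(2/165) = 25/8

25/8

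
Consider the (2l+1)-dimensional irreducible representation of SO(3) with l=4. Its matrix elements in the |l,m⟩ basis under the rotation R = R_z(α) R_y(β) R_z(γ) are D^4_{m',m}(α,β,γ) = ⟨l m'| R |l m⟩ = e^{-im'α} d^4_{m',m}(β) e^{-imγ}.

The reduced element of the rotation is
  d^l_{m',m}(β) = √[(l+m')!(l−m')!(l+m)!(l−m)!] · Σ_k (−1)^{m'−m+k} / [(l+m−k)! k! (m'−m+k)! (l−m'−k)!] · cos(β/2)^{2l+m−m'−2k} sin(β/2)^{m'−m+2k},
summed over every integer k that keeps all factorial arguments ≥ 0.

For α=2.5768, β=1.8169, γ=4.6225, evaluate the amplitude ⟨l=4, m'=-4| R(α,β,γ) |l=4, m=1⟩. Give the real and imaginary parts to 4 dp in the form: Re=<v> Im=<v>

Re=0.4384 Im=-0.2990

D^4_{-4,1}(2.5768,1.8169,4.6225) = e^{-i·-4·2.5768}·d^4_{-4,1}(1.8169)·e^{-i·1·4.6225}. Compute d first:
Half-angle: c=0.614969, s=0.788551. N=√(1·40320·120·6)=5387.986637
Admissible k: 5..5 (factorial args all ≥0)
  k=5: (−1)^0·5387.9866/(720)·0.6150^3·0.7886^5 = +0.530644
d^4_{-4,1}(1.8169) = +0.530644
Phases: e^{-i·(-4)·2.5768}=-0.635283-0.772280i, e^{-i·(1)·4.6225}=-0.089768+0.995963i ⇒ D=+0.438413-0.298961i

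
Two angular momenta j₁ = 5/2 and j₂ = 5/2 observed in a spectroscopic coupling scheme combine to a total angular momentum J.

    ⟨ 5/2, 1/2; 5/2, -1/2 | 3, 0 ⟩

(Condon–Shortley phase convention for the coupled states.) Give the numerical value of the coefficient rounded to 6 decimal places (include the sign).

-0.298142  (= −√(4/45))

j₁+j₂−J=2  J+j₁−j₂=3  J−j₁+j₂=3  j₁+j₂+J+1=9
(j₁±m₁, j₂±m₂, J±M) = (3,2,2,3,3,3)
P² = 36/5
sum k=0..2:
  [0] +1/8 = 1/8
  [1] −1/4 = -1/4
  [2] +1/72 = 1/72
S = -1/9
C² = P²·S² = 4/45 ; C = -0.298142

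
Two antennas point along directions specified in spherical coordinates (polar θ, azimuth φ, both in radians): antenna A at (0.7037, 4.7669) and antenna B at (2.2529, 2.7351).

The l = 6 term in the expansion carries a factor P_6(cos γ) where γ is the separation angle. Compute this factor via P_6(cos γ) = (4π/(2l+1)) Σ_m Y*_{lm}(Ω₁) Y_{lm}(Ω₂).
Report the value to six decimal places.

-0.138667

Expand P_6 via completeness: Σ_{m} conj(Y_{6,m}) at Ω₁ times Y_{6,m} at Ω₂ —
  [-6]  conj(Y_{6,-6})(Ω₁) = (-0.033571, -0.011389) ; Y_{6,-6}(Ω₂) = (-0.080655, 0.068299) ; Δ = (0.003486, -0.001374)
  [-5]  conj(Y_{6,-5})(Ω₁) = (0.038954, -0.139366) ; Y_{6,-5}(Ω₂) = (-0.132447, 0.266211) ; Δ = (0.031941, 0.028829)
  [-4]  conj(Y_{6,-4})(Ω₁) = (0.329378, 0.072979) ; Y_{6,-4}(Ω₂) = (-0.024087, 0.436122) ; Δ = (-0.039762, 0.141891)
  [-3]  conj(Y_{6,-3})(Ω₁) = (-0.074357, 0.450631) ; Y_{6,-3}(Ω₂) = (0.090679, 0.247403) ; Δ = (-0.118230, 0.022467)
  [-2]  conj(Y_{6,-2})(Ω₁) = (-0.228850, -0.025049) ; Y_{6,-2}(Ω₂) = (-0.126972, -0.134178) ; Δ = (0.025696, 0.033887)
  [-1]  conj(Y_{6,-1})(Ω₁) = (-0.014259, 0.261326) ; Y_{6,-1}(Ω₂) = (-0.316761, -0.136355) ; Δ = (0.040150, -0.080834)
  [+0]  conj(Y_{6,0})(Ω₁) = (-0.319841, -0.000000) ; Y_{6,0}(Ω₂) = (0.093845, 0.000000) ; Δ = (-0.030015, -0.000000)
  [+1]  conj(Y_{6,1})(Ω₁) = (0.014259, 0.261326) ; Y_{6,1}(Ω₂) = (0.316761, -0.136355) ; Δ = (0.040150, 0.080834)
  [+2]  conj(Y_{6,2})(Ω₁) = (-0.228850, 0.025049) ; Y_{6,2}(Ω₂) = (-0.126972, 0.134178) ; Δ = (0.025696, -0.033887)
  [+3]  conj(Y_{6,3})(Ω₁) = (0.074357, 0.450631) ; Y_{6,3}(Ω₂) = (-0.090679, 0.247403) ; Δ = (-0.118230, -0.022467)
  [+4]  conj(Y_{6,4})(Ω₁) = (0.329378, -0.072979) ; Y_{6,4}(Ω₂) = (-0.024087, -0.436122) ; Δ = (-0.039762, -0.141891)
  [+5]  conj(Y_{6,5})(Ω₁) = (-0.038954, -0.139366) ; Y_{6,5}(Ω₂) = (0.132447, 0.266211) ; Δ = (0.031941, -0.028829)
  [+6]  conj(Y_{6,6})(Ω₁) = (-0.033571, 0.011389) ; Y_{6,6}(Ω₂) = (-0.080655, -0.068299) ; Δ = (0.003486, 0.001374)
Accumulated sum (-0.143452, 0.000000); after 4π/(2l+1) scaling, (-0.138667, 0.000000) ⇒ P_6 = -0.138667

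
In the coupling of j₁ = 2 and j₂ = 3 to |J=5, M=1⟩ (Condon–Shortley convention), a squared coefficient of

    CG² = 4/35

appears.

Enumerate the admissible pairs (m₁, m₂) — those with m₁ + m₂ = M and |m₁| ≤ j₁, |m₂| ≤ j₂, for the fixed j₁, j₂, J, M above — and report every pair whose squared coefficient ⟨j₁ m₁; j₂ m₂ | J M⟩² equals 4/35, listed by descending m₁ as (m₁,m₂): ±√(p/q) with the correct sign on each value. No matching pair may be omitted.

Admissible pairs with m₁+m₂ = M = 1: (-2,3), (-1,2), (0,1), (1,0), (2,-1)
  (m₁,m₂)=(2,-1): CG² = 1/14, CG = +√(1/14)
  (m₁,m₂)=(1,0): CG² = 8/21, CG = +√(8/21)
  (m₁,m₂)=(0,1): CG² = 3/7, CG = +√(3/7)
  (m₁,m₂)=(-1,2): CG² = 4/35, CG = +√(4/35)   ← matches the target
  (m₁,m₂)=(-2,3): CG² = 1/210, CG = +√(1/210)
Pairs with CG² = 4/35: (-1,2): +√(4/35)

(-1,2): +√(4/35)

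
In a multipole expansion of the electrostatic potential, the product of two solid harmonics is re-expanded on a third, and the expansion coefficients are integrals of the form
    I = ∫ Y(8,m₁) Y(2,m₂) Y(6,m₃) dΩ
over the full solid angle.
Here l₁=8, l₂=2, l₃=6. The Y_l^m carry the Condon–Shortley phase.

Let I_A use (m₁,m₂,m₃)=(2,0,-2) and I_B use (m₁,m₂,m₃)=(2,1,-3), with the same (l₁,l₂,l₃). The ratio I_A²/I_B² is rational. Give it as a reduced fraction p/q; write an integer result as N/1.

Shared (l₁,l₂,l₃)=(8,2,6): N and (l;000)² cancel in I_A²/I_B².
A: Δ = 4!·12!·0!/17! = 1/30940; Racah Σ t=2..2: t=2:+1/3870720 = 1/3870720; ⇒ 3j(8 2 6; 2 0 -2)² = 135/6188, sgn +1
B: Δ = 4!·12!·0!/17! = 1/30940; Racah Σ t=3..3: t=3:−1/13063680 = -1/13063680; ⇒ 3j(8 2 6; 2 1 -3)² = 10/1547, sgn +1
I_A²/I_B² = (135/6188)/(10/1547) = 27/8

27/8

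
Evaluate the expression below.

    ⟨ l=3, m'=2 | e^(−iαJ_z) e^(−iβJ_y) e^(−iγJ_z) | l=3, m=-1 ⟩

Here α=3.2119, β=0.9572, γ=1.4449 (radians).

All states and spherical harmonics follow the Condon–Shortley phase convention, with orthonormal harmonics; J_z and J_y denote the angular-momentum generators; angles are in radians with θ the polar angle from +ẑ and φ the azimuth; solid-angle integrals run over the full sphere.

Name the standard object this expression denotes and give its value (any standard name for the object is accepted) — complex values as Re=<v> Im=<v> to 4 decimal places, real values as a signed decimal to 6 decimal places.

Wigner D-matrix element, Re=-0.0985 Im=-0.3607

This is a Wigner D-matrix element — the rotation-matrix element ⟨l m'| R(α,β,γ) |l m⟩ in the angular-momentum basis.
D^3_{2,-1}(3.2119,0.9572,1.4449) = e^{-i·2·3.2119}·d^3_{2,-1}(0.9572)·e^{-i·-1·1.4449}. Compute d first:
c=cos(0.957200/2)=0.887641, s=sin(0.957200/2)=0.460537; N=√[120·1·2·24]=75.894664
Admissible k: 0..1 (factorial args all ≥0)
  k=0: (−1)^3·75.8947/(12)·0.8876^3·0.4605^3 = -0.432051
  k=1: (−1)^4·75.8947/(24)·0.8876^1·0.4605^5 = +0.058151
d^3_{2,-1}(0.9572) = -0.432051 +0.058151 = -0.373899
Phases: e^{-i·(2)·3.2119}=+0.990130-0.140152i, e^{-i·(-1)·1.4449}=+0.125564+0.992086i ⇒ D=-0.098473-0.360699i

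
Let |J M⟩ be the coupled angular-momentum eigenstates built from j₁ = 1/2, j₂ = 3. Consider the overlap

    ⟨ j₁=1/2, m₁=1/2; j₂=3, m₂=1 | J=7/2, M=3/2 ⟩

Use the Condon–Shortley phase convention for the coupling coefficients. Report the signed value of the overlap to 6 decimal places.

+√(5/7) = +0.845154

j₁+j₂−J=0  J+j₁−j₂=1  J−j₁+j₂=6  j₁+j₂+J+1=8
(j₁±m₁, j₂±m₂, J±M) = (1,0,4,2,5,2)
P² = 11520/7
sum k=0..0:
  [0] +1/48 = 1/48
S = 1/48
C² = P²·S² = 5/7 ; C = +0.845154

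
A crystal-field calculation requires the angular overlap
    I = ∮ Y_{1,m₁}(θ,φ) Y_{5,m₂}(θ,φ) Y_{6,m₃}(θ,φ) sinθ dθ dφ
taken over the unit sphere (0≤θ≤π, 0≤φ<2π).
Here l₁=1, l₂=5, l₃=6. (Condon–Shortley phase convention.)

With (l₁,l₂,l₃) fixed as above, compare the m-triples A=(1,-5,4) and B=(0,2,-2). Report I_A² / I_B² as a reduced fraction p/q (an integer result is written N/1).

l's match ⇒ only the (l;m) 3-j factors differ between A and B.
A: triangle coeff Δ(1,5,6) = 1/858; Σ_t [0,0]: t=0:+1/7257600 = 1/7257600; (3j)²=1/858 [(1 5 6; 1 -5 4)], sign=+1
B: triangle coeff Δ(1,5,6) = 1/858; Σ_t [0,0]: t=0:+1/30240 = 1/30240; (3j)²=16/429 [(1 5 6; 0 2 -2)], sign=+1
I_A²/I_B² = (1/858)/(16/429) = 1/32

1/32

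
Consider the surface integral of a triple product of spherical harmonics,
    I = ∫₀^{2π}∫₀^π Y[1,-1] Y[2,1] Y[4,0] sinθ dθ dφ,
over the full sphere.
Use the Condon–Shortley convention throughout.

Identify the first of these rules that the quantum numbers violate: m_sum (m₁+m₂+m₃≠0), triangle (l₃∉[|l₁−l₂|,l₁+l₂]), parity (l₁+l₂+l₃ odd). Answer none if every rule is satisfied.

triangle

Σmᵢ = 0  ✓
l₃∈[|l₁−l₂|,l₁+l₂]=[1,3] required, l₃=4 fails  ✗
Σlᵢ = 7 ⇒ odd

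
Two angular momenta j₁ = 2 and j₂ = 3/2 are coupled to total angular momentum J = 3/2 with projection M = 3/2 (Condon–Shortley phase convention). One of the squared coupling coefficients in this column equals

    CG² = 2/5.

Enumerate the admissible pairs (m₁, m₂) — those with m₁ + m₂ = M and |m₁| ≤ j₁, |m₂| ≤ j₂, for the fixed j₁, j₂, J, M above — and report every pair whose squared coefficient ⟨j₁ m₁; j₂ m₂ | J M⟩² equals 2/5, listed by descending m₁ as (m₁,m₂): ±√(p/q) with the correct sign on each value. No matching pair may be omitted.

Admissible pairs with m₁+m₂ = M = 3/2: (0,3/2), (1,1/2), (2,-1/2)
  (m₁,m₂)=(2,-1/2): CG² = 2/5, CG = +√(2/5)   ← matches the target
  (m₁,m₂)=(1,1/2): CG² = 2/5, CG = −√(2/5)   ← matches the target
  (m₁,m₂)=(0,3/2): CG² = 1/5, CG = +√(1/5)
Pairs with CG² = 2/5: (2,-1/2): +√(2/5); (1,1/2): −√(2/5)

(2,-1/2): +√(2/5); (1,1/2): −√(2/5)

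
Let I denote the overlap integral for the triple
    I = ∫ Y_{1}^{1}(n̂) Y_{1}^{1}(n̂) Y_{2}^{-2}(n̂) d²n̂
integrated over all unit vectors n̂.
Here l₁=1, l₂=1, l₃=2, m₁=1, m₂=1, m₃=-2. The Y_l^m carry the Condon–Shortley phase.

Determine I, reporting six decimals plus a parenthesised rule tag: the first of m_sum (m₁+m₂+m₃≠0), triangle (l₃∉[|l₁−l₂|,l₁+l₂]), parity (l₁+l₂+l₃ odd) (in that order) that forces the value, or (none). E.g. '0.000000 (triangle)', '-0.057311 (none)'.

Rules hold: Σm=0, L=4 even, 0≤2≤2.
N = 3·3·5 = 45
Δ = 0!·2!·2!/5! = 1/30
Racah Σ t=0..0: t=0:+1/1 = 1/1
⇒ 3j(1 1 2; 0 0 0)² = 2/15, sgn +1
Racah Σ t=0..0: t=0:+1/4 = 1/4
⇒ 3j(1 1 2; 1 1 -2)² = 1/5, sgn +1
4πI² = N·(3j₀)²·(3jₘ)² = 6/5
I = +1·√(1.2/4π) = 0.30901936
No selection rule forces the value: the integral is nonzero (none).

0.309019 (none)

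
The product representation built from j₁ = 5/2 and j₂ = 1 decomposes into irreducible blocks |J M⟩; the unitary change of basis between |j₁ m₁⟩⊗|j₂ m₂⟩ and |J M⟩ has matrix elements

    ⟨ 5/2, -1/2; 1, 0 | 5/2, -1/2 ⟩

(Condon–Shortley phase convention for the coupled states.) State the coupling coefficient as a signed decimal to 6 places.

j₁+j₂−J=1  J+j₁−j₂=4  J−j₁+j₂=1  j₁+j₂+J+1=7
(j₁±m₁, j₂±m₂, J±M) = (2,3,1,1,2,3)
P² = 144/35
sum k=0..1:
  [0] +1/6 = 1/6
  [1] −1/4 = -1/4
S = -1/12
C² = P²·S² = 1/35 ; C = -0.169031

−√(1/35) ≈ -0.169031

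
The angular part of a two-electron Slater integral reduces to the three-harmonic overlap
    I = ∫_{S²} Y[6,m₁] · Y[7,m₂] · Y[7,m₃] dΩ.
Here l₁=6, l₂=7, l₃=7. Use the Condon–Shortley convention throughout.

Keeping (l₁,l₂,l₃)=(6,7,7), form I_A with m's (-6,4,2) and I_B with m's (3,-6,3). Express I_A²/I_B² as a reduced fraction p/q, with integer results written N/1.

Shared (l₁,l₂,l₃)=(6,7,7): N and (l;000)² cancel in I_A²/I_B².
A: Δ = 6!·6!·8!/21! = 1/2444321880; Racah Σ t=6..6: t=6:+1/373248000 = 1/373248000; ⇒ 3j(6 7 7; -6 4 2)² = 308/20995, sgn -1
B: Δ = 6!·6!·8!/21! = 1/2444321880; Racah Σ t=0..1: t=0:+1/130636800 t=1:−1/232243200 = 1/298598400; ⇒ 3j(6 7 7; 3 -6 3)² = 7/1292, sgn +1
I_A²/I_B² = (308/20995)/(7/1292) = 176/65

176/65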